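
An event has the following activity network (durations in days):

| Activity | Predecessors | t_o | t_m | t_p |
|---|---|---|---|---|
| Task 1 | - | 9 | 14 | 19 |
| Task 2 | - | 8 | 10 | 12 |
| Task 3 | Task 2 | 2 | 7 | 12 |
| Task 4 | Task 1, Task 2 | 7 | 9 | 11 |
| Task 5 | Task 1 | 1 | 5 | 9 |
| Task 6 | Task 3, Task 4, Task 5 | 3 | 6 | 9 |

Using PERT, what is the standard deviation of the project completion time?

2.05 days

te_Task 1 = (9 + 4·14 + 19)/6 = 84/6 = 14; σ²_Task 1 = ((19−9)/6)² = 2.778
te_Task 2 = (8 + 4·10 + 12)/6 = 60/6 = 10; σ²_Task 2 = ((12−8)/6)² = 0.444
te_Task 3 = (2 + 4·7 + 12)/6 = 42/6 = 7; σ²_Task 3 = ((12−2)/6)² = 2.778
te_Task 4 = (7 + 4·9 + 11)/6 = 54/6 = 9; σ²_Task 4 = ((11−7)/6)² = 0.444
te_Task 5 = (1 + 4·5 + 9)/6 = 30/6 = 5; σ²_Task 5 = ((9−1)/6)² = 1.778
te_Task 6 = (3 + 4·6 + 9)/6 = 36/6 = 6; σ²_Task 6 = ((9−3)/6)² = 1.000

Forward pass:
ES_Task 1 = 0; EF_Task 1 = 14
ES_Task 2 = 0; EF_Task 2 = 10
ES_Task 3 = 10; EF_Task 3 = 10+7 = 17
ES_Task 4 = max(EF_Task 1=14, EF_Task 2=10) = 14; EF_Task 4 = 14+9 = 23
ES_Task 5 = 14; EF_Task 5 = 14+5 = 19
ES_Task 6 = max(EF_Task 3=17, EF_Task 4=23, EF_Task 5=19) = 23; EF_Task 6 = 23+6 = 29
Expected project duration μ = 29 days. Critical path: Task 1 → Task 4 → Task 6.

Variance along critical path = 2.778 + 0.444 + 1.000 = 4.222
σ = √4.222 = 2.055 days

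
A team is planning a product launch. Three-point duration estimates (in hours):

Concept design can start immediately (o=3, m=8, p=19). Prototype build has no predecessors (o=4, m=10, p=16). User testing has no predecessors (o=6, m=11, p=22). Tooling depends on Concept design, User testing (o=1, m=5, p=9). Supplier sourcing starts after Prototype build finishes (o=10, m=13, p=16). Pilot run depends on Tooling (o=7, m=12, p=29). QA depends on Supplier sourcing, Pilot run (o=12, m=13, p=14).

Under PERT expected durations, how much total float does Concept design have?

te_Concept design = (3 + 4·8 + 19)/6 = 54/6 = 9
te_Prototype build = (4 + 4·10 + 16)/6 = 60/6 = 10
te_User testing = (6 + 4·11 + 22)/6 = 72/6 = 12
te_Tooling = (1 + 4·5 + 9)/6 = 30/6 = 5
te_Supplier sourcing = (10 + 4·13 + 16)/6 = 78/6 = 13
te_Pilot run = (7 + 4·12 + 29)/6 = 84/6 = 14
te_QA = (12 + 4·13 + 14)/6 = 78/6 = 13

Forward pass:
ES_Concept design = 0; EF_Concept design = 9
ES_Prototype build = 0; EF_Prototype build = 10
ES_User testing = 0; EF_User testing = 12
ES_Tooling = max(EF_Concept design=9, EF_User testing=12) = 12; EF_Tooling = 12+5 = 17
ES_Supplier sourcing = 10; EF_Supplier sourcing = 10+13 = 23
ES_Pilot run = 17; EF_Pilot run = 17+14 = 31
ES_QA = max(EF_Supplier sourcing=23, EF_Pilot run=31) = 31; EF_QA = 31+13 = 44
Expected project duration μ = 44 hours. Critical path: User testing → Tooling → Pilot run → QA.

Backward pass:
LF_QA = 44; LS_QA = 44−13 = 31
LF_Pilot run = LS_QA = 31; LS_Pilot run = 31−14 = 17
LF_Supplier sourcing = LS_QA = 31; LS_Supplier sourcing = 31−13 = 18
LF_Tooling = LS_Pilot run = 17; LS_Tooling = 17−5 = 12
LF_User testing = LS_Tooling = 12; LS_User testing = 12−12 = 0
LF_Prototype build = LS_Supplier sourcing = 18; LS_Prototype build = 18−10 = 8
LF_Concept design = LS_Tooling = 12; LS_Concept design = 12−9 = 3
Slack_Concept design = LS_Concept design − ES_Concept design = 3 − 0 = 3

3 hours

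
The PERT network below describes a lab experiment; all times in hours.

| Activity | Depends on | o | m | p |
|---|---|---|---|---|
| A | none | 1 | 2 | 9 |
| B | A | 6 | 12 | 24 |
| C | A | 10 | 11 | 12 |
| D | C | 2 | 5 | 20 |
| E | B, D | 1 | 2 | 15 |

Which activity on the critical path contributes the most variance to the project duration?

te_A = (1 + 4·2 + 9)/6 = 18/6 = 3; σ²_A = ((9−1)/6)² = 1.778
te_B = (6 + 4·12 + 24)/6 = 78/6 = 13; σ²_B = ((24−6)/6)² = 9.000
te_C = (10 + 4·11 + 12)/6 = 66/6 = 11; σ²_C = ((12−10)/6)² = 0.111
te_D = (2 + 4·5 + 20)/6 = 42/6 = 7; σ²_D = ((20−2)/6)² = 9.000
te_E = (1 + 4·2 + 15)/6 = 24/6 = 4; σ²_E = ((15−1)/6)² = 5.444

Forward pass:
ES_A = 0; EF_A = 3
ES_B = 3; EF_B = 3+13 = 16
ES_C = 3; EF_C = 3+11 = 14
ES_D = 14; EF_D = 14+7 = 21
ES_E = max(EF_B=16, EF_D=21) = 21; EF_E = 21+4 = 25
Expected project duration μ = 25 hours. Critical path: A → C → D → E.

Variances on critical path: σ²_A=1.778, σ²_C=0.111, σ²_D=9.000, σ²_E=5.444.
Largest is σ²_D = 9.000.

D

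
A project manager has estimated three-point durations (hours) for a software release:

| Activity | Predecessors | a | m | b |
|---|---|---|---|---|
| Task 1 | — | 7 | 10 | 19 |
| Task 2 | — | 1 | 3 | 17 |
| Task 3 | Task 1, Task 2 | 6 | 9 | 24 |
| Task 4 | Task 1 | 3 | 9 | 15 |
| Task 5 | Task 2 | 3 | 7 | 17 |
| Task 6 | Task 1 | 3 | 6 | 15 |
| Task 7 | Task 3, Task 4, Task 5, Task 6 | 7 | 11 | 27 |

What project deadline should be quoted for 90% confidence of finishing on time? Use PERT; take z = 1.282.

te_Task 1 = (7 + 4·10 + 19)/6 = 66/6 = 11; σ²_Task 1 = ((19−7)/6)² = 4.000
te_Task 2 = (1 + 4·3 + 17)/6 = 30/6 = 5; σ²_Task 2 = ((17−1)/6)² = 7.111
te_Task 3 = (6 + 4·9 + 24)/6 = 66/6 = 11; σ²_Task 3 = ((24−6)/6)² = 9.000
te_Task 4 = (3 + 4·9 + 15)/6 = 54/6 = 9; σ²_Task 4 = ((15−3)/6)² = 4.000
te_Task 5 = (3 + 4·7 + 17)/6 = 48/6 = 8; σ²_Task 5 = ((17−3)/6)² = 5.444
te_Task 6 = (3 + 4·6 + 15)/6 = 42/6 = 7; σ²_Task 6 = ((15−3)/6)² = 4.000
te_Task 7 = (7 + 4·11 + 27)/6 = 78/6 = 13; σ²_Task 7 = ((27−7)/6)² = 11.111

Forward pass:
ES_Task 1 = 0; EF_Task 1 = 11
ES_Task 2 = 0; EF_Task 2 = 5
ES_Task 3 = max(EF_Task 1=11, EF_Task 2=5) = 11; EF_Task 3 = 11+11 = 22
ES_Task 4 = 11; EF_Task 4 = 11+9 = 20
ES_Task 5 = 5; EF_Task 5 = 5+8 = 13
ES_Task 6 = 11; EF_Task 6 = 11+7 = 18
ES_Task 7 = max(EF_Task 3=22, EF_Task 4=20, EF_Task 5=13, EF_Task 6=18) = 22; EF_Task 7 = 22+13 = 35
Expected project duration μ = 35 hours. Critical path: Task 1 → Task 3 → Task 7.

Variance along critical path = 4.000 + 9.000 + 11.111 = 24.111; σ = 4.910 hours.
D = μ + z·σ = 35 + 1.282·4.910 = 41.3 hours

41.3 hours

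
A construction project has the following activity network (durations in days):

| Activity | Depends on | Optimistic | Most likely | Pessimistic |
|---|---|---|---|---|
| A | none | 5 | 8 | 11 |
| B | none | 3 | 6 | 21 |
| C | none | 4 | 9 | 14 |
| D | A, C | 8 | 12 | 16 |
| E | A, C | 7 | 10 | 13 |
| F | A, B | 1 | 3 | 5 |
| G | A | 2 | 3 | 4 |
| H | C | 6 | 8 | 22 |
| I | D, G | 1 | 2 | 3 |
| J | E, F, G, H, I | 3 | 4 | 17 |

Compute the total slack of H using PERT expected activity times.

4 days

te_A = (5 + 4·8 + 11)/6 = 48/6 = 8
te_B = (3 + 4·6 + 21)/6 = 48/6 = 8
te_C = (4 + 4·9 + 14)/6 = 54/6 = 9
te_D = (8 + 4·12 + 16)/6 = 72/6 = 12
te_E = (7 + 4·10 + 13)/6 = 60/6 = 10
te_F = (1 + 4·3 + 5)/6 = 18/6 = 3
te_G = (2 + 4·3 + 4)/6 = 18/6 = 3
te_H = (6 + 4·8 + 22)/6 = 60/6 = 10
te_I = (1 + 4·2 + 3)/6 = 12/6 = 2
te_J = (3 + 4·4 + 17)/6 = 36/6 = 6

Forward pass:
ES_A = 0; EF_A = 8
ES_B = 0; EF_B = 8
ES_C = 0; EF_C = 9
ES_D = max(EF_A=8, EF_C=9) = 9; EF_D = 9+12 = 21
ES_E = max(EF_A=8, EF_C=9) = 9; EF_E = 9+10 = 19
ES_F = max(EF_A=8, EF_B=8) = 8; EF_F = 8+3 = 11
ES_G = 8; EF_G = 8+3 = 11
ES_H = 9; EF_H = 9+10 = 19
ES_I = max(EF_D=21, EF_G=11) = 21; EF_I = 21+2 = 23
ES_J = max(EF_E=19, EF_F=11, EF_G=11, EF_H=19, EF_I=23) = 23; EF_J = 23+6 = 29
Expected project duration μ = 29 days. Critical path: C → D → I → J.

Backward pass:
LF_J = 29; LS_J = 29−6 = 23
LF_I = LS_J = 23; LS_I = 23−2 = 21
LF_H = LS_J = 23; LS_H = 23−10 = 13
LF_G = min(LS_I=21, LS_J=23) = 21; LS_G = 21−3 = 18
LF_F = LS_J = 23; LS_F = 23−3 = 20
LF_E = LS_J = 23; LS_E = 23−10 = 13
LF_D = LS_I = 21; LS_D = 21−12 = 9
LF_C = min(LS_D=9, LS_E=13, LS_H=13) = 9; LS_C = 9−9 = 0
LF_B = LS_F = 20; LS_B = 20−8 = 12
LF_A = min(LS_D=9, LS_E=13, LS_F=20, LS_G=18) = 9; LS_A = 9−8 = 1
Slack_H = LS_H − ES_H = 13 − 9 = 4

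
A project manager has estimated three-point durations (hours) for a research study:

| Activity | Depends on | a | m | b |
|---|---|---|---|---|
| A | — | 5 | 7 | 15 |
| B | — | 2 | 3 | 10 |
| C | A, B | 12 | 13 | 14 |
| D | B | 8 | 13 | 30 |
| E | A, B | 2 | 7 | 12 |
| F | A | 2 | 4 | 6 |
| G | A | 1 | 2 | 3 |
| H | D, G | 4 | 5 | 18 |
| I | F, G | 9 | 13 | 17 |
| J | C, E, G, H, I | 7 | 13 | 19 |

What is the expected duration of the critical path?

te_A = (5 + 4·7 + 15)/6 = 48/6 = 8
te_B = (2 + 4·3 + 10)/6 = 24/6 = 4
te_C = (12 + 4·13 + 14)/6 = 78/6 = 13
te_D = (8 + 4·13 + 30)/6 = 90/6 = 15
te_E = (2 + 4·7 + 12)/6 = 42/6 = 7
te_F = (2 + 4·4 + 6)/6 = 24/6 = 4
te_G = (1 + 4·2 + 3)/6 = 12/6 = 2
te_H = (4 + 4·5 + 18)/6 = 42/6 = 7
te_I = (9 + 4·13 + 17)/6 = 78/6 = 13
te_J = (7 + 4·13 + 19)/6 = 78/6 = 13

Forward pass:
ES_A = 0; EF_A = 8
ES_B = 0; EF_B = 4
ES_C = max(EF_A=8, EF_B=4) = 8; EF_C = 8+13 = 21
ES_D = 4; EF_D = 4+15 = 19
ES_E = max(EF_A=8, EF_B=4) = 8; EF_E = 8+7 = 15
ES_F = 8; EF_F = 8+4 = 12
ES_G = 8; EF_G = 8+2 = 10
ES_H = max(EF_D=19, EF_G=10) = 19; EF_H = 19+7 = 26
ES_I = max(EF_F=12, EF_G=10) = 12; EF_I = 12+13 = 25
ES_J = max(EF_C=21, EF_E=15, EF_G=10, EF_H=26, EF_I=25) = 26; EF_J = 26+13 = 39
Expected project duration μ = 39 hours. Critical path: B → D → H → J.

39 hours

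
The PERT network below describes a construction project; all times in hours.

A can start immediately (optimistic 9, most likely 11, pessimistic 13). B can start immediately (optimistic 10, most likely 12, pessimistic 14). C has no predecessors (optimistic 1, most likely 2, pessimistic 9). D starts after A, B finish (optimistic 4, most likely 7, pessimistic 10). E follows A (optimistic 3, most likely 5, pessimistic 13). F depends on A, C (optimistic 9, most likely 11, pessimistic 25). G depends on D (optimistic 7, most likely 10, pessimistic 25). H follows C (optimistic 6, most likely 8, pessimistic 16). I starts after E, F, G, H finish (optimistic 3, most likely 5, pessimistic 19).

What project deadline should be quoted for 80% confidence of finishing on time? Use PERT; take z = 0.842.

te_A = (9 + 4·11 + 13)/6 = 66/6 = 11; σ²_A = ((13−9)/6)² = 0.444
te_B = (10 + 4·12 + 14)/6 = 72/6 = 12; σ²_B = ((14−10)/6)² = 0.444
te_C = (1 + 4·2 + 9)/6 = 18/6 = 3; σ²_C = ((9−1)/6)² = 1.778
te_D = (4 + 4·7 + 10)/6 = 42/6 = 7; σ²_D = ((10−4)/6)² = 1.000
te_E = (3 + 4·5 + 13)/6 = 36/6 = 6; σ²_E = ((13−3)/6)² = 2.778
te_F = (9 + 4·11 + 25)/6 = 78/6 = 13; σ²_F = ((25−9)/6)² = 7.111
te_G = (7 + 4·10 + 25)/6 = 72/6 = 12; σ²_G = ((25−7)/6)² = 9.000
te_H = (6 + 4·8 + 16)/6 = 54/6 = 9; σ²_H = ((16−6)/6)² = 2.778
te_I = (3 + 4·5 + 19)/6 = 42/6 = 7; σ²_I = ((19−3)/6)² = 7.111

Forward pass:
ES_A = 0; EF_A = 11
ES_B = 0; EF_B = 12
ES_C = 0; EF_C = 3
ES_D = max(EF_A=11, EF_B=12) = 12; EF_D = 12+7 = 19
ES_E = 11; EF_E = 11+6 = 17
ES_F = max(EF_A=11, EF_C=3) = 11; EF_F = 11+13 = 24
ES_G = 19; EF_G = 19+12 = 31
ES_H = 3; EF_H = 3+9 = 12
ES_I = max(EF_E=17, EF_F=24, EF_G=31, EF_H=12) = 31; EF_I = 31+7 = 38
Expected project duration μ = 38 hours. Critical path: B → D → G → I.

Variance along critical path = 0.444 + 1.000 + 9.000 + 7.111 = 17.556; σ = 4.190 hours.
D = μ + z·σ = 38 + 0.842·4.190 = 41.5 hours

41.5 hours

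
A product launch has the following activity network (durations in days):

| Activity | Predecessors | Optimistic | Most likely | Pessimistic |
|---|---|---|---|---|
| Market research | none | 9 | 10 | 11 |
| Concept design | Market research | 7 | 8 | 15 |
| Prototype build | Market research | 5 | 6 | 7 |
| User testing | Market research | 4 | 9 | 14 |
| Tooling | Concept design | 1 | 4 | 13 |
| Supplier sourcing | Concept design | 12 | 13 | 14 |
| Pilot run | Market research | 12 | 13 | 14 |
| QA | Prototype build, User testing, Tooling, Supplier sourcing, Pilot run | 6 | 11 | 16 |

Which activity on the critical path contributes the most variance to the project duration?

QA

te_Market research = (9 + 4·10 + 11)/6 = 60/6 = 10; σ²_Market research = ((11−9)/6)² = 0.111
te_Concept design = (7 + 4·8 + 15)/6 = 54/6 = 9; σ²_Concept design = ((15−7)/6)² = 1.778
te_Prototype build = (5 + 4·6 + 7)/6 = 36/6 = 6; σ²_Prototype build = ((7−5)/6)² = 0.111
te_User testing = (4 + 4·9 + 14)/6 = 54/6 = 9; σ²_User testing = ((14−4)/6)² = 2.778
te_Tooling = (1 + 4·4 + 13)/6 = 30/6 = 5; σ²_Tooling = ((13−1)/6)² = 4.000
te_Supplier sourcing = (12 + 4·13 + 14)/6 = 78/6 = 13; σ²_Supplier sourcing = ((14−12)/6)² = 0.111
te_Pilot run = (12 + 4·13 + 14)/6 = 78/6 = 13; σ²_Pilot run = ((14−12)/6)² = 0.111
te_QA = (6 + 4·11 + 16)/6 = 66/6 = 11; σ²_QA = ((16−6)/6)² = 2.778

Forward pass:
ES_Market research = 0; EF_Market research = 10
ES_Concept design = 10; EF_Concept design = 10+9 = 19
ES_Prototype build = 10; EF_Prototype build = 10+6 = 16
ES_User testing = 10; EF_User testing = 10+9 = 19
ES_Tooling = 19; EF_Tooling = 19+5 = 24
ES_Supplier sourcing = 19; EF_Supplier sourcing = 19+13 = 32
ES_Pilot run = 10; EF_Pilot run = 10+13 = 23
ES_QA = max(EF_Prototype build=16, EF_User testing=19, EF_Tooling=24, EF_Supplier sourcing=32, EF_Pilot run=23) = 32; EF_QA = 32+11 = 43
Expected project duration μ = 43 days. Critical path: Market research → Concept design → Supplier sourcing → QA.

Variances on critical path: σ²_Market research=0.111, σ²_Concept design=1.778, σ²_Supplier sourcing=0.111, σ²_QA=2.778.
Largest is σ²_QA = 2.778.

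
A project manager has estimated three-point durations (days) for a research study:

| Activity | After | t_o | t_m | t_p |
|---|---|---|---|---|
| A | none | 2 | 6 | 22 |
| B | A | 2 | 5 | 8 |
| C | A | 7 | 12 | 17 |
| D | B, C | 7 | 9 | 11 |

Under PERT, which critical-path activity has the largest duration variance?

A

te_A = (2 + 4·6 + 22)/6 = 48/6 = 8; σ²_A = ((22−2)/6)² = 11.111
te_B = (2 + 4·5 + 8)/6 = 30/6 = 5; σ²_B = ((8−2)/6)² = 1.000
te_C = (7 + 4·12 + 17)/6 = 72/6 = 12; σ²_C = ((17−7)/6)² = 2.778
te_D = (7 + 4·9 + 11)/6 = 54/6 = 9; σ²_D = ((11−7)/6)² = 0.444

Forward pass:
ES_A = 0; EF_A = 8
ES_B = 8; EF_B = 8+5 = 13
ES_C = 8; EF_C = 8+12 = 20
ES_D = max(EF_B=13, EF_C=20) = 20; EF_D = 20+9 = 29
Expected project duration μ = 29 days. Critical path: A → C → D.

Variances on critical path: σ²_A=11.111, σ²_C=2.778, σ²_D=0.444.
Largest is σ²_A = 11.111.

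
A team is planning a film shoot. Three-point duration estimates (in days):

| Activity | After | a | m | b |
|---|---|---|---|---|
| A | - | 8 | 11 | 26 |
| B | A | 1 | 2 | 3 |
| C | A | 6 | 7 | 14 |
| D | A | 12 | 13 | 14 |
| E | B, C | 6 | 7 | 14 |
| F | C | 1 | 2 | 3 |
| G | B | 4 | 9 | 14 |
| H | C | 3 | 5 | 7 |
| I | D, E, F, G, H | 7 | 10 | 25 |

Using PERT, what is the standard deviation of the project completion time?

te_A = (8 + 4·11 + 26)/6 = 78/6 = 13; σ²_A = ((26−8)/6)² = 9.000
te_B = (1 + 4·2 + 3)/6 = 12/6 = 2; σ²_B = ((3−1)/6)² = 0.111
te_C = (6 + 4·7 + 14)/6 = 48/6 = 8; σ²_C = ((14−6)/6)² = 1.778
te_D = (12 + 4·13 + 14)/6 = 78/6 = 13; σ²_D = ((14−12)/6)² = 0.111
te_E = (6 + 4·7 + 14)/6 = 48/6 = 8; σ²_E = ((14−6)/6)² = 1.778
te_F = (1 + 4·2 + 3)/6 = 12/6 = 2; σ²_F = ((3−1)/6)² = 0.111
te_G = (4 + 4·9 + 14)/6 = 54/6 = 9; σ²_G = ((14−4)/6)² = 2.778
te_H = (3 + 4·5 + 7)/6 = 30/6 = 5; σ²_H = ((7−3)/6)² = 0.444
te_I = (7 + 4·10 + 25)/6 = 72/6 = 12; σ²_I = ((25−7)/6)² = 9.000

Forward pass:
ES_A = 0; EF_A = 13
ES_B = 13; EF_B = 13+2 = 15
ES_C = 13; EF_C = 13+8 = 21
ES_D = 13; EF_D = 13+13 = 26
ES_E = max(EF_B=15, EF_C=21) = 21; EF_E = 21+8 = 29
ES_F = 21; EF_F = 21+2 = 23
ES_G = 15; EF_G = 15+9 = 24
ES_H = 21; EF_H = 21+5 = 26
ES_I = max(EF_D=26, EF_E=29, EF_F=23, EF_G=24, EF_H=26) = 29; EF_I = 29+12 = 41
Expected project duration μ = 41 days. Critical path: A → C → E → I.

Variance along critical path = 9.000 + 1.778 + 1.778 + 9.000 = 21.556
σ = √21.556 = 4.643 days

4.64 days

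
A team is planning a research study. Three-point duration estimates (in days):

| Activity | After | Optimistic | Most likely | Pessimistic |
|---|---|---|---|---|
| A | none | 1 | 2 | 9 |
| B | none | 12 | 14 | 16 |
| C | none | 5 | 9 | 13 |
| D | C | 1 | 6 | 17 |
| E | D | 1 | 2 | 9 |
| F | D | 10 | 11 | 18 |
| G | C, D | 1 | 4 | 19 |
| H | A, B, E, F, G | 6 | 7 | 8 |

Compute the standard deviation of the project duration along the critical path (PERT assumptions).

3.28 days

te_A = (1 + 4·2 + 9)/6 = 18/6 = 3; σ²_A = ((9−1)/6)² = 1.778
te_B = (12 + 4·14 + 16)/6 = 84/6 = 14; σ²_B = ((16−12)/6)² = 0.444
te_C = (5 + 4·9 + 13)/6 = 54/6 = 9; σ²_C = ((13−5)/6)² = 1.778
te_D = (1 + 4·6 + 17)/6 = 42/6 = 7; σ²_D = ((17−1)/6)² = 7.111
te_E = (1 + 4·2 + 9)/6 = 18/6 = 3; σ²_E = ((9−1)/6)² = 1.778
te_F = (10 + 4·11 + 18)/6 = 72/6 = 12; σ²_F = ((18−10)/6)² = 1.778
te_G = (1 + 4·4 + 19)/6 = 36/6 = 6; σ²_G = ((19−1)/6)² = 9.000
te_H = (6 + 4·7 + 8)/6 = 42/6 = 7; σ²_H = ((8−6)/6)² = 0.111

Forward pass:
ES_A = 0; EF_A = 3
ES_B = 0; EF_B = 14
ES_C = 0; EF_C = 9
ES_D = 9; EF_D = 9+7 = 16
ES_E = 16; EF_E = 16+3 = 19
ES_F = 16; EF_F = 16+12 = 28
ES_G = max(EF_C=9, EF_D=16) = 16; EF_G = 16+6 = 22
ES_H = max(EF_A=3, EF_B=14, EF_E=19, EF_F=28, EF_G=22) = 28; EF_H = 28+7 = 35
Expected project duration μ = 35 days. Critical path: C → D → F → H.

Variance along critical path = 1.778 + 7.111 + 1.778 + 0.111 = 10.778
σ = √10.778 = 3.283 days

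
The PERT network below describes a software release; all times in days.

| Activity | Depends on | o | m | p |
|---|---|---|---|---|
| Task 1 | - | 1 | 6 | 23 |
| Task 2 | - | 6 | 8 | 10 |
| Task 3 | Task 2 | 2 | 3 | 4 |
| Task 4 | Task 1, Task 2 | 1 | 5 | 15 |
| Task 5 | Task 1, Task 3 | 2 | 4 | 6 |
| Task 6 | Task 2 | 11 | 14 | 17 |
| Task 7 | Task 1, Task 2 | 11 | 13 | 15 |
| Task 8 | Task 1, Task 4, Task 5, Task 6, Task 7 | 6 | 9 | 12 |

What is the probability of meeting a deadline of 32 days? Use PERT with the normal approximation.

te_Task 1 = (1 + 4·6 + 23)/6 = 48/6 = 8; σ²_Task 1 = ((23−1)/6)² = 13.444
te_Task 2 = (6 + 4·8 + 10)/6 = 48/6 = 8; σ²_Task 2 = ((10−6)/6)² = 0.444
te_Task 3 = (2 + 4·3 + 4)/6 = 18/6 = 3; σ²_Task 3 = ((4−2)/6)² = 0.111
te_Task 4 = (1 + 4·5 + 15)/6 = 36/6 = 6; σ²_Task 4 = ((15−1)/6)² = 5.444
te_Task 5 = (2 + 4·4 + 6)/6 = 24/6 = 4; σ²_Task 5 = ((6−2)/6)² = 0.444
te_Task 6 = (11 + 4·14 + 17)/6 = 84/6 = 14; σ²_Task 6 = ((17−11)/6)² = 1.000
te_Task 7 = (11 + 4·13 + 15)/6 = 78/6 = 13; σ²_Task 7 = ((15−11)/6)² = 0.444
te_Task 8 = (6 + 4·9 + 12)/6 = 54/6 = 9; σ²_Task 8 = ((12−6)/6)² = 1.000

Forward pass:
ES_Task 1 = 0; EF_Task 1 = 8
ES_Task 2 = 0; EF_Task 2 = 8
ES_Task 3 = 8; EF_Task 3 = 8+3 = 11
ES_Task 4 = max(EF_Task 1=8, EF_Task 2=8) = 8; EF_Task 4 = 8+6 = 14
ES_Task 5 = max(EF_Task 1=8, EF_Task 3=11) = 11; EF_Task 5 = 11+4 = 15
ES_Task 6 = 8; EF_Task 6 = 8+14 = 22
ES_Task 7 = max(EF_Task 1=8, EF_Task 2=8) = 8; EF_Task 7 = 8+13 = 21
ES_Task 8 = max(EF_Task 1=8, EF_Task 4=14, EF_Task 5=15, EF_Task 6=22, EF_Task 7=21) = 22; EF_Task 8 = 22+9 = 31
Expected project duration μ = 31 days. Critical path: Task 2 → Task 6 → Task 8.

Variance along critical path = 0.444 + 1.000 + 1.000 = 2.444; σ = √2.444 = 1.563 days.
Z = (32 − 31) / 1.563 = 0.640
P(T ≤ 32) = Φ(0.640) ≈ 0.739

0.739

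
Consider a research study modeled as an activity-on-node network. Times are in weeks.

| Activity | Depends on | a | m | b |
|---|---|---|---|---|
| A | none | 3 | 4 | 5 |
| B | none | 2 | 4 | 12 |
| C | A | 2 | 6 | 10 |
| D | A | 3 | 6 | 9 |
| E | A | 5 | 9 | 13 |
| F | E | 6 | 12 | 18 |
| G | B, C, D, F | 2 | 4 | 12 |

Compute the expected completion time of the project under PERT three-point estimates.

te_A = (3 + 4·4 + 5)/6 = 24/6 = 4
te_B = (2 + 4·4 + 12)/6 = 30/6 = 5
te_C = (2 + 4·6 + 10)/6 = 36/6 = 6
te_D = (3 + 4·6 + 9)/6 = 36/6 = 6
te_E = (5 + 4·9 + 13)/6 = 54/6 = 9
te_F = (6 + 4·12 + 18)/6 = 72/6 = 12
te_G = (2 + 4·4 + 12)/6 = 30/6 = 5

Forward pass:
ES_A = 0; EF_A = 4
ES_B = 0; EF_B = 5
ES_C = 4; EF_C = 4+6 = 10
ES_D = 4; EF_D = 4+6 = 10
ES_E = 4; EF_E = 4+9 = 13
ES_F = 13; EF_F = 13+12 = 25
ES_G = max(EF_B=5, EF_C=10, EF_D=10, EF_F=25) = 25; EF_G = 25+5 = 30
Expected project duration μ = 30 weeks. Critical path: A → E → F → G.

30 weeks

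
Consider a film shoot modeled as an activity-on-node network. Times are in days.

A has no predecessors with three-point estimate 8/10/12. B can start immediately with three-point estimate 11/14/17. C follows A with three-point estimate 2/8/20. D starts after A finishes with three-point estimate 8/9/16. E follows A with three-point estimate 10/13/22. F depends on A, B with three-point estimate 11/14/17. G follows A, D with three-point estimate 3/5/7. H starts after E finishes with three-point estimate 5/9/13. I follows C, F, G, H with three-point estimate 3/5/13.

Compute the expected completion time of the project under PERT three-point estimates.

te_A = (8 + 4·10 + 12)/6 = 60/6 = 10
te_B = (11 + 4·14 + 17)/6 = 84/6 = 14
te_C = (2 + 4·8 + 20)/6 = 54/6 = 9
te_D = (8 + 4·9 + 16)/6 = 60/6 = 10
te_E = (10 + 4·13 + 22)/6 = 84/6 = 14
te_F = (11 + 4·14 + 17)/6 = 84/6 = 14
te_G = (3 + 4·5 + 7)/6 = 30/6 = 5
te_H = (5 + 4·9 + 13)/6 = 54/6 = 9
te_I = (3 + 4·5 + 13)/6 = 36/6 = 6

Forward pass:
ES_A = 0; EF_A = 10
ES_B = 0; EF_B = 14
ES_C = 10; EF_C = 10+9 = 19
ES_D = 10; EF_D = 10+10 = 20
ES_E = 10; EF_E = 10+14 = 24
ES_F = max(EF_A=10, EF_B=14) = 14; EF_F = 14+14 = 28
ES_G = max(EF_A=10, EF_D=20) = 20; EF_G = 20+5 = 25
ES_H = 24; EF_H = 24+9 = 33
ES_I = max(EF_C=19, EF_F=28, EF_G=25, EF_H=33) = 33; EF_I = 33+6 = 39
Expected project duration μ = 39 days. Critical path: A → E → H → I.

39 days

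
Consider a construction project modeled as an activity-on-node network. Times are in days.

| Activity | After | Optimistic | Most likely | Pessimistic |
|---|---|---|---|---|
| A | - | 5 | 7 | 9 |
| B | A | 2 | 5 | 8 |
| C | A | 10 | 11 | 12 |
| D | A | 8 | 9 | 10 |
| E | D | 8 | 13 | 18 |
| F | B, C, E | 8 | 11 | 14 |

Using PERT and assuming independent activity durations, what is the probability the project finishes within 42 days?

0.832

te_A = (5 + 4·7 + 9)/6 = 42/6 = 7; σ²_A = ((9−5)/6)² = 0.444
te_B = (2 + 4·5 + 8)/6 = 30/6 = 5; σ²_B = ((8−2)/6)² = 1.000
te_C = (10 + 4·11 + 12)/6 = 66/6 = 11; σ²_C = ((12−10)/6)² = 0.111
te_D = (8 + 4·9 + 10)/6 = 54/6 = 9; σ²_D = ((10−8)/6)² = 0.111
te_E = (8 + 4·13 + 18)/6 = 78/6 = 13; σ²_E = ((18−8)/6)² = 2.778
te_F = (8 + 4·11 + 14)/6 = 66/6 = 11; σ²_F = ((14−8)/6)² = 1.000

Forward pass:
ES_A = 0; EF_A = 7
ES_B = 7; EF_B = 7+5 = 12
ES_C = 7; EF_C = 7+11 = 18
ES_D = 7; EF_D = 7+9 = 16
ES_E = 16; EF_E = 16+13 = 29
ES_F = max(EF_B=12, EF_C=18, EF_E=29) = 29; EF_F = 29+11 = 40
Expected project duration μ = 40 days. Critical path: A → D → E → F.

Variance along critical path = 0.444 + 0.111 + 2.778 + 1.000 = 4.333; σ = √4.333 = 2.082 days.
Z = (42 − 40) / 2.082 = 0.961
P(T ≤ 42) = Φ(0.961) ≈ 0.832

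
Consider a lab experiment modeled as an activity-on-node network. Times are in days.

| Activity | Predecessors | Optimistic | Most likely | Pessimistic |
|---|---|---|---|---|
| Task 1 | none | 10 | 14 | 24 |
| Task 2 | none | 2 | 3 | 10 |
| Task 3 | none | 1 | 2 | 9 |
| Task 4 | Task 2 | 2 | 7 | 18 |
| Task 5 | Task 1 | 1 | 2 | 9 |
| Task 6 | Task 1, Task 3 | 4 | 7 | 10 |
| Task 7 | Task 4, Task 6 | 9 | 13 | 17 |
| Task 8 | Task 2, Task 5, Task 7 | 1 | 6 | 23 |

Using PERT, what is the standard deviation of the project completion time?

4.65 days

te_Task 1 = (10 + 4·14 + 24)/6 = 90/6 = 15; σ²_Task 1 = ((24−10)/6)² = 5.444
te_Task 2 = (2 + 4·3 + 10)/6 = 24/6 = 4; σ²_Task 2 = ((10−2)/6)² = 1.778
te_Task 3 = (1 + 4·2 + 9)/6 = 18/6 = 3; σ²_Task 3 = ((9−1)/6)² = 1.778
te_Task 4 = (2 + 4·7 + 18)/6 = 48/6 = 8; σ²_Task 4 = ((18−2)/6)² = 7.111
te_Task 5 = (1 + 4·2 + 9)/6 = 18/6 = 3; σ²_Task 5 = ((9−1)/6)² = 1.778
te_Task 6 = (4 + 4·7 + 10)/6 = 42/6 = 7; σ²_Task 6 = ((10−4)/6)² = 1.000
te_Task 7 = (9 + 4·13 + 17)/6 = 78/6 = 13; σ²_Task 7 = ((17−9)/6)² = 1.778
te_Task 8 = (1 + 4·6 + 23)/6 = 48/6 = 8; σ²_Task 8 = ((23−1)/6)² = 13.444

Forward pass:
ES_Task 1 = 0; EF_Task 1 = 15
ES_Task 2 = 0; EF_Task 2 = 4
ES_Task 3 = 0; EF_Task 3 = 3
ES_Task 4 = 4; EF_Task 4 = 4+8 = 12
ES_Task 5 = 15; EF_Task 5 = 15+3 = 18
ES_Task 6 = max(EF_Task 1=15, EF_Task 3=3) = 15; EF_Task 6 = 15+7 = 22
ES_Task 7 = max(EF_Task 4=12, EF_Task 6=22) = 22; EF_Task 7 = 22+13 = 35
ES_Task 8 = max(EF_Task 2=4, EF_Task 5=18, EF_Task 7=35) = 35; EF_Task 8 = 35+8 = 43
Expected project duration μ = 43 days. Critical path: Task 1 → Task 6 → Task 7 → Task 8.

Variance along critical path = 5.444 + 1.000 + 1.778 + 13.444 = 21.667
σ = √21.667 = 4.655 days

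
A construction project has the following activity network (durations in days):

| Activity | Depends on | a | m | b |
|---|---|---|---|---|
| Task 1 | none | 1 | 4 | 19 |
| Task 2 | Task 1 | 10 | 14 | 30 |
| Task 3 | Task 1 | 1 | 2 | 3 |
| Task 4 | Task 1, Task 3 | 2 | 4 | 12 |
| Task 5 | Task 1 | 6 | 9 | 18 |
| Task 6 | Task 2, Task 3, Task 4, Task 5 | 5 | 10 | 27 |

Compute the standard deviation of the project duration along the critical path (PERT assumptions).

5.79 days

te_Task 1 = (1 + 4·4 + 19)/6 = 36/6 = 6; σ²_Task 1 = ((19−1)/6)² = 9.000
te_Task 2 = (10 + 4·14 + 30)/6 = 96/6 = 16; σ²_Task 2 = ((30−10)/6)² = 11.111
te_Task 3 = (1 + 4·2 + 3)/6 = 12/6 = 2; σ²_Task 3 = ((3−1)/6)² = 0.111
te_Task 4 = (2 + 4·4 + 12)/6 = 30/6 = 5; σ²_Task 4 = ((12−2)/6)² = 2.778
te_Task 5 = (6 + 4·9 + 18)/6 = 60/6 = 10; σ²_Task 5 = ((18−6)/6)² = 4.000
te_Task 6 = (5 + 4·10 + 27)/6 = 72/6 = 12; σ²_Task 6 = ((27−5)/6)² = 13.444

Forward pass:
ES_Task 1 = 0; EF_Task 1 = 6
ES_Task 2 = 6; EF_Task 2 = 6+16 = 22
ES_Task 3 = 6; EF_Task 3 = 6+2 = 8
ES_Task 4 = max(EF_Task 1=6, EF_Task 3=8) = 8; EF_Task 4 = 8+5 = 13
ES_Task 5 = 6; EF_Task 5 = 6+10 = 16
ES_Task 6 = max(EF_Task 2=22, EF_Task 3=8, EF_Task 4=13, EF_Task 5=16) = 22; EF_Task 6 = 22+12 = 34
Expected project duration μ = 34 days. Critical path: Task 1 → Task 2 → Task 6.

Variance along critical path = 9.000 + 11.111 + 13.444 = 33.556
σ = √33.556 = 5.793 days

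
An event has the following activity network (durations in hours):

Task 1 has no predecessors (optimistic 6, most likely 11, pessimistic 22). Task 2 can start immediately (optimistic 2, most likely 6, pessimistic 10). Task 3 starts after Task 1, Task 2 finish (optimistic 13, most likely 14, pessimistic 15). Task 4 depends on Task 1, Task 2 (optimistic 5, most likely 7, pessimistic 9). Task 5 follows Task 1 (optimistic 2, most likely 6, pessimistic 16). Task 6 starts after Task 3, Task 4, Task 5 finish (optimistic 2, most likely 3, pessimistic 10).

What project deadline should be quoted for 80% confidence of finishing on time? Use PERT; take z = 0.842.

te_Task 1 = (6 + 4·11 + 22)/6 = 72/6 = 12; σ²_Task 1 = ((22−6)/6)² = 7.111
te_Task 2 = (2 + 4·6 + 10)/6 = 36/6 = 6; σ²_Task 2 = ((10−2)/6)² = 1.778
te_Task 3 = (13 + 4·14 + 15)/6 = 84/6 = 14; σ²_Task 3 = ((15−13)/6)² = 0.111
te_Task 4 = (5 + 4·7 + 9)/6 = 42/6 = 7; σ²_Task 4 = ((9−5)/6)² = 0.444
te_Task 5 = (2 + 4·6 + 16)/6 = 42/6 = 7; σ²_Task 5 = ((16−2)/6)² = 5.444
te_Task 6 = (2 + 4·3 + 10)/6 = 24/6 = 4; σ²_Task 6 = ((10−2)/6)² = 1.778

Forward pass:
ES_Task 1 = 0; EF_Task 1 = 12
ES_Task 2 = 0; EF_Task 2 = 6
ES_Task 3 = max(EF_Task 1=12, EF_Task 2=6) = 12; EF_Task 3 = 12+14 = 26
ES_Task 4 = max(EF_Task 1=12, EF_Task 2=6) = 12; EF_Task 4 = 12+7 = 19
ES_Task 5 = 12; EF_Task 5 = 12+7 = 19
ES_Task 6 = max(EF_Task 3=26, EF_Task 4=19, EF_Task 5=19) = 26; EF_Task 6 = 26+4 = 30
Expected project duration μ = 30 hours. Critical path: Task 1 → Task 3 → Task 6.

Variance along critical path = 7.111 + 0.111 + 1.778 = 9.000; σ = 3.000 hours.
D = μ + z·σ = 30 + 0.842·3.000 = 32.5 hours

32.5 hours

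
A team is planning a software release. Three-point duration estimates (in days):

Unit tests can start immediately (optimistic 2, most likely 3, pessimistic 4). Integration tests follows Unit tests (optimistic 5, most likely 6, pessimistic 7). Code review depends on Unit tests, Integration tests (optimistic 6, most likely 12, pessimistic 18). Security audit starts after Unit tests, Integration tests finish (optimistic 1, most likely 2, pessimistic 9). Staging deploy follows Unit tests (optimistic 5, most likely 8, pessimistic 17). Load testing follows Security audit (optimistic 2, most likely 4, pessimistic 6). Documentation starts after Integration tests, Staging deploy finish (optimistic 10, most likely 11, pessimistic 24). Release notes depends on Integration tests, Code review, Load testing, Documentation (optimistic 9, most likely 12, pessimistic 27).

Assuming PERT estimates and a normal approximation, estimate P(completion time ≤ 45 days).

te_Unit tests = (2 + 4·3 + 4)/6 = 18/6 = 3; σ²_Unit tests = ((4−2)/6)² = 0.111
te_Integration tests = (5 + 4·6 + 7)/6 = 36/6 = 6; σ²_Integration tests = ((7−5)/6)² = 0.111
te_Code review = (6 + 4·12 + 18)/6 = 72/6 = 12; σ²_Code review = ((18−6)/6)² = 4.000
te_Security audit = (1 + 4·2 + 9)/6 = 18/6 = 3; σ²_Security audit = ((9−1)/6)² = 1.778
te_Staging deploy = (5 + 4·8 + 17)/6 = 54/6 = 9; σ²_Staging deploy = ((17−5)/6)² = 4.000
te_Load testing = (2 + 4·4 + 6)/6 = 24/6 = 4; σ²_Load testing = ((6−2)/6)² = 0.444
te_Documentation = (10 + 4·11 + 24)/6 = 78/6 = 13; σ²_Documentation = ((24−10)/6)² = 5.444
te_Release notes = (9 + 4·12 + 27)/6 = 84/6 = 14; σ²_Release notes = ((27−9)/6)² = 9.000

Forward pass:
ES_Unit tests = 0; EF_Unit tests = 3
ES_Integration tests = 3; EF_Integration tests = 3+6 = 9
ES_Code review = max(EF_Unit tests=3, EF_Integration tests=9) = 9; EF_Code review = 9+12 = 21
ES_Security audit = max(EF_Unit tests=3, EF_Integration tests=9) = 9; EF_Security audit = 9+3 = 12
ES_Staging deploy = 3; EF_Staging deploy = 3+9 = 12
ES_Load testing = 12; EF_Load testing = 12+4 = 16
ES_Documentation = max(EF_Integration tests=9, EF_Staging deploy=12) = 12; EF_Documentation = 12+13 = 25
ES_Release notes = max(EF_Integration tests=9, EF_Code review=21, EF_Load testing=16, EF_Documentation=25) = 25; EF_Release notes = 25+14 = 39
Expected project duration μ = 39 days. Critical path: Unit tests → Staging deploy → Documentation → Release notes.

Variance along critical path = 0.111 + 4.000 + 5.444 + 9.000 = 18.556; σ = √18.556 = 4.308 days.
Z = (45 − 39) / 4.308 = 1.393
P(T ≤ 45) = Φ(1.393) ≈ 0.918

0.918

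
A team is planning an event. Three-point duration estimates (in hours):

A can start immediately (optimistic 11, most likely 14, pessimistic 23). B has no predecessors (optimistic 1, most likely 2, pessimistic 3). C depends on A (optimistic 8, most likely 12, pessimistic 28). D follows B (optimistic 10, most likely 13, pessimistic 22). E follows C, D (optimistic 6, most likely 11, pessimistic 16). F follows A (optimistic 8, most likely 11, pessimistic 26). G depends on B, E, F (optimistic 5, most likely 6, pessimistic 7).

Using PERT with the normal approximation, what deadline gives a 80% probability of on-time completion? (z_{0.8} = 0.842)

49.6 hours

te_A = (11 + 4·14 + 23)/6 = 90/6 = 15; σ²_A = ((23−11)/6)² = 4.000
te_B = (1 + 4·2 + 3)/6 = 12/6 = 2; σ²_B = ((3−1)/6)² = 0.111
te_C = (8 + 4·12 + 28)/6 = 84/6 = 14; σ²_C = ((28−8)/6)² = 11.111
te_D = (10 + 4·13 + 22)/6 = 84/6 = 14; σ²_D = ((22−10)/6)² = 4.000
te_E = (6 + 4·11 + 16)/6 = 66/6 = 11; σ²_E = ((16−6)/6)² = 2.778
te_F = (8 + 4·11 + 26)/6 = 78/6 = 13; σ²_F = ((26−8)/6)² = 9.000
te_G = (5 + 4·6 + 7)/6 = 36/6 = 6; σ²_G = ((7−5)/6)² = 0.111

Forward pass:
ES_A = 0; EF_A = 15
ES_B = 0; EF_B = 2
ES_C = 15; EF_C = 15+14 = 29
ES_D = 2; EF_D = 2+14 = 16
ES_E = max(EF_C=29, EF_D=16) = 29; EF_E = 29+11 = 40
ES_F = 15; EF_F = 15+13 = 28
ES_G = max(EF_B=2, EF_E=40, EF_F=28) = 40; EF_G = 40+6 = 46
Expected project duration μ = 46 hours. Critical path: A → C → E → G.

Variance along critical path = 4.000 + 11.111 + 2.778 + 0.111 = 18.000; σ = 4.243 hours.
D = μ + z·σ = 46 + 0.842·4.243 = 49.6 hours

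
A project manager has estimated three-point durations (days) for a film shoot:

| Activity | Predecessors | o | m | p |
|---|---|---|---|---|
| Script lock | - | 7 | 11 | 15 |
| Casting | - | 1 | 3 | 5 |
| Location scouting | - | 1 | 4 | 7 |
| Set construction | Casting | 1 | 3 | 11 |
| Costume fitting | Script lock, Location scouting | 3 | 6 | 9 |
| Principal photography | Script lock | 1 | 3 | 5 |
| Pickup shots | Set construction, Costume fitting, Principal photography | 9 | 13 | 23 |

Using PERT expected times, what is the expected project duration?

te_Script lock = (7 + 4·11 + 15)/6 = 66/6 = 11
te_Casting = (1 + 4·3 + 5)/6 = 18/6 = 3
te_Location scouting = (1 + 4·4 + 7)/6 = 24/6 = 4
te_Set construction = (1 + 4·3 + 11)/6 = 24/6 = 4
te_Costume fitting = (3 + 4·6 + 9)/6 = 36/6 = 6
te_Principal photography = (1 + 4·3 + 5)/6 = 18/6 = 3
te_Pickup shots = (9 + 4·13 + 23)/6 = 84/6 = 14

Forward pass:
ES_Script lock = 0; EF_Script lock = 11
ES_Casting = 0; EF_Casting = 3
ES_Location scouting = 0; EF_Location scouting = 4
ES_Set construction = 3; EF_Set construction = 3+4 = 7
ES_Costume fitting = max(EF_Script lock=11, EF_Location scouting=4) = 11; EF_Costume fitting = 11+6 = 17
ES_Principal photography = 11; EF_Principal photography = 11+3 = 14
ES_Pickup shots = max(EF_Set construction=7, EF_Costume fitting=17, EF_Principal photography=14) = 17; EF_Pickup shots = 17+14 = 31
Expected project duration μ = 31 days. Critical path: Script lock → Costume fitting → Pickup shots.

31 days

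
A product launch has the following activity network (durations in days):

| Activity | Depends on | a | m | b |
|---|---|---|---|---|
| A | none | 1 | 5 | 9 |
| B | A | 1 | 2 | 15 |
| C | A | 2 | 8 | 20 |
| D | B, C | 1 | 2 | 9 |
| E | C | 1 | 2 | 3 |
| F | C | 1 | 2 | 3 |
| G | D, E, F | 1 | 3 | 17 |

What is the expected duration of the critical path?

22 days

te_A = (1 + 4·5 + 9)/6 = 30/6 = 5
te_B = (1 + 4·2 + 15)/6 = 24/6 = 4
te_C = (2 + 4·8 + 20)/6 = 54/6 = 9
te_D = (1 + 4·2 + 9)/6 = 18/6 = 3
te_E = (1 + 4·2 + 3)/6 = 12/6 = 2
te_F = (1 + 4·2 + 3)/6 = 12/6 = 2
te_G = (1 + 4·3 + 17)/6 = 30/6 = 5

Forward pass:
ES_A = 0; EF_A = 5
ES_B = 5; EF_B = 5+4 = 9
ES_C = 5; EF_C = 5+9 = 14
ES_D = max(EF_B=9, EF_C=14) = 14; EF_D = 14+3 = 17
ES_E = 14; EF_E = 14+2 = 16
ES_F = 14; EF_F = 14+2 = 16
ES_G = max(EF_D=17, EF_E=16, EF_F=16) = 17; EF_G = 17+5 = 22
Expected project duration μ = 22 days. Critical path: A → C → D → G.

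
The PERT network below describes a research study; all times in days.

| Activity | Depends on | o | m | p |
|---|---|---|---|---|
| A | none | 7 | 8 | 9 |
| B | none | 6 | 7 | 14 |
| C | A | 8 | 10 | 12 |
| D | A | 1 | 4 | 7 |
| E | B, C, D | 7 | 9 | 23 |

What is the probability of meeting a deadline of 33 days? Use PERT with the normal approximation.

te_A = (7 + 4·8 + 9)/6 = 48/6 = 8; σ²_A = ((9−7)/6)² = 0.111
te_B = (6 + 4·7 + 14)/6 = 48/6 = 8; σ²_B = ((14−6)/6)² = 1.778
te_C = (8 + 4·10 + 12)/6 = 60/6 = 10; σ²_C = ((12−8)/6)² = 0.444
te_D = (1 + 4·4 + 7)/6 = 24/6 = 4; σ²_D = ((7−1)/6)² = 1.000
te_E = (7 + 4·9 + 23)/6 = 66/6 = 11; σ²_E = ((23−7)/6)² = 7.111

Forward pass:
ES_A = 0; EF_A = 8
ES_B = 0; EF_B = 8
ES_C = 8; EF_C = 8+10 = 18
ES_D = 8; EF_D = 8+4 = 12
ES_E = max(EF_B=8, EF_C=18, EF_D=12) = 18; EF_E = 18+11 = 29
Expected project duration μ = 29 days. Critical path: A → C → E.

Variance along critical path = 0.111 + 0.444 + 7.111 = 7.667; σ = √7.667 = 2.769 days.
Z = (33 − 29) / 2.769 = 1.445
P(T ≤ 33) = Φ(1.445) ≈ 0.926

0.926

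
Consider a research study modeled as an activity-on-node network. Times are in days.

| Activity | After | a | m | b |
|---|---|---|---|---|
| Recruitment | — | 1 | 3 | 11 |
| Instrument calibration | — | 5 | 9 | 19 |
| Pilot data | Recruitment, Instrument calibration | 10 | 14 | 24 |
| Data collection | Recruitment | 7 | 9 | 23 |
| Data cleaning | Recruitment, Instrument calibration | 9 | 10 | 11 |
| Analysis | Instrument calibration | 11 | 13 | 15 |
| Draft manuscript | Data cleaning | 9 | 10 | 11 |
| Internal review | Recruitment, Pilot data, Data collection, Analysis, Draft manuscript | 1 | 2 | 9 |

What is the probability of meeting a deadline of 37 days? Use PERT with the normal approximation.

te_Recruitment = (1 + 4·3 + 11)/6 = 24/6 = 4; σ²_Recruitment = ((11−1)/6)² = 2.778
te_Instrument calibration = (5 + 4·9 + 19)/6 = 60/6 = 10; σ²_Instrument calibration = ((19−5)/6)² = 5.444
te_Pilot data = (10 + 4·14 + 24)/6 = 90/6 = 15; σ²_Pilot data = ((24−10)/6)² = 5.444
te_Data collection = (7 + 4·9 + 23)/6 = 66/6 = 11; σ²_Data collection = ((23−7)/6)² = 7.111
te_Data cleaning = (9 + 4·10 + 11)/6 = 60/6 = 10; σ²_Data cleaning = ((11−9)/6)² = 0.111
te_Analysis = (11 + 4·13 + 15)/6 = 78/6 = 13; σ²_Analysis = ((15−11)/6)² = 0.444
te_Draft manuscript = (9 + 4·10 + 11)/6 = 60/6 = 10; σ²_Draft manuscript = ((11−9)/6)² = 0.111
te_Internal review = (1 + 4·2 + 9)/6 = 18/6 = 3; σ²_Internal review = ((9−1)/6)² = 1.778

Forward pass:
ES_Recruitment = 0; EF_Recruitment = 4
ES_Instrument calibration = 0; EF_Instrument calibration = 10
ES_Pilot data = max(EF_Recruitment=4, EF_Instrument calibration=10) = 10; EF_Pilot data = 10+15 = 25
ES_Data collection = 4; EF_Data collection = 4+11 = 15
ES_Data cleaning = max(EF_Recruitment=4, EF_Instrument calibration=10) = 10; EF_Data cleaning = 10+10 = 20
ES_Analysis = 10; EF_Analysis = 10+13 = 23
ES_Draft manuscript = 20; EF_Draft manuscript = 20+10 = 30
ES_Internal review = max(EF_Recruitment=4, EF_Pilot data=25, EF_Data collection=15, EF_Analysis=23, EF_Draft manuscript=30) = 30; EF_Internal review = 30+3 = 33
Expected project duration μ = 33 days. Critical path: Instrument calibration → Data cleaning → Draft manuscript → Internal review.

Variance along critical path = 5.444 + 0.111 + 0.111 + 1.778 = 7.444; σ = √7.444 = 2.728 days.
Z = (37 − 33) / 2.728 = 1.466
P(T ≤ 37) = Φ(1.466) ≈ 0.929

0.929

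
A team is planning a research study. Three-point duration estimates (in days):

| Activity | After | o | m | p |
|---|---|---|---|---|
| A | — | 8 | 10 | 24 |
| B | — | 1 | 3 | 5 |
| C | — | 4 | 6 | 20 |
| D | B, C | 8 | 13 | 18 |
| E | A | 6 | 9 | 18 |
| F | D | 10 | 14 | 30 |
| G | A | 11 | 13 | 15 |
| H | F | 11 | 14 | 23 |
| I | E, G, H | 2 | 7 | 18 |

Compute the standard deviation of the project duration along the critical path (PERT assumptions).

te_A = (8 + 4·10 + 24)/6 = 72/6 = 12; σ²_A = ((24−8)/6)² = 7.111
te_B = (1 + 4·3 + 5)/6 = 18/6 = 3; σ²_B = ((5−1)/6)² = 0.444
te_C = (4 + 4·6 + 20)/6 = 48/6 = 8; σ²_C = ((20−4)/6)² = 7.111
te_D = (8 + 4·13 + 18)/6 = 78/6 = 13; σ²_D = ((18−8)/6)² = 2.778
te_E = (6 + 4·9 + 18)/6 = 60/6 = 10; σ²_E = ((18−6)/6)² = 4.000
te_F = (10 + 4·14 + 30)/6 = 96/6 = 16; σ²_F = ((30−10)/6)² = 11.111
te_G = (11 + 4·13 + 15)/6 = 78/6 = 13; σ²_G = ((15−11)/6)² = 0.444
te_H = (11 + 4·14 + 23)/6 = 90/6 = 15; σ²_H = ((23−11)/6)² = 4.000
te_I = (2 + 4·7 + 18)/6 = 48/6 = 8; σ²_I = ((18−2)/6)² = 7.111

Forward pass:
ES_A = 0; EF_A = 12
ES_B = 0; EF_B = 3
ES_C = 0; EF_C = 8
ES_D = max(EF_B=3, EF_C=8) = 8; EF_D = 8+13 = 21
ES_E = 12; EF_E = 12+10 = 22
ES_F = 21; EF_F = 21+16 = 37
ES_G = 12; EF_G = 12+13 = 25
ES_H = 37; EF_H = 37+15 = 52
ES_I = max(EF_E=22, EF_G=25, EF_H=52) = 52; EF_I = 52+8 = 60
Expected project duration μ = 60 days. Critical path: C → D → F → H → I.

Variance along critical path = 7.111 + 2.778 + 11.111 + 4.000 + 7.111 = 32.111
σ = √32.111 = 5.667 days

5.67 days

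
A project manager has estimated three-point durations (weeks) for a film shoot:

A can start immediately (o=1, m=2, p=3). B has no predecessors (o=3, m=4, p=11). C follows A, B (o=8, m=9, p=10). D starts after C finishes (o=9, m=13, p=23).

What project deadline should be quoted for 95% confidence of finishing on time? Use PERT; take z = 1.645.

te_A = (1 + 4·2 + 3)/6 = 12/6 = 2; σ²_A = ((3−1)/6)² = 0.111
te_B = (3 + 4·4 + 11)/6 = 30/6 = 5; σ²_B = ((11−3)/6)² = 1.778
te_C = (8 + 4·9 + 10)/6 = 54/6 = 9; σ²_C = ((10−8)/6)² = 0.111
te_D = (9 + 4·13 + 23)/6 = 84/6 = 14; σ²_D = ((23−9)/6)² = 5.444

Forward pass:
ES_A = 0; EF_A = 2
ES_B = 0; EF_B = 5
ES_C = max(EF_A=2, EF_B=5) = 5; EF_C = 5+9 = 14
ES_D = 14; EF_D = 14+14 = 28
Expected project duration μ = 28 weeks. Critical path: B → C → D.

Variance along critical path = 1.778 + 0.111 + 5.444 = 7.333; σ = 2.708 weeks.
D = μ + z·σ = 28 + 1.645·2.708 = 32.5 weeks

32.5 weeks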